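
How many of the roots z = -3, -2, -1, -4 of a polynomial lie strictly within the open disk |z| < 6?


Step 1: Check each root:
  z = -3: |-3| = 3 < 6
  z = -2: |-2| = 2 < 6
  z = -1: |-1| = 1 < 6
  z = -4: |-4| = 4 < 6
Step 2: Count = 4

4


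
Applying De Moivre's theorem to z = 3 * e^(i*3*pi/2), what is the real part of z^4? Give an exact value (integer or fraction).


Step 1: By De Moivre's theorem, z^4 = 3^4 * e^(i*4*3*pi/2) = 81 * (cos(6*pi) + i*sin(6*pi))
Step 2: |z|^4 = 3^4 = 81
Step 3: Reduce the angle mod 2*pi: 6*pi - 6*pi = 0
Step 4: cos(0) = 1
Step 5: Re(z^4) = 81 * 1 = 81

81


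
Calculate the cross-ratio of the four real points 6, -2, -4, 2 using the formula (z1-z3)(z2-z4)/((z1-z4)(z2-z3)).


Step 1: (z1-z3)(z2-z4) = 10 * (-4) = -40
Step 2: (z1-z4)(z2-z3) = 4 * 2 = 8
Step 3: Cross-ratio = -40/8 = -5

-5


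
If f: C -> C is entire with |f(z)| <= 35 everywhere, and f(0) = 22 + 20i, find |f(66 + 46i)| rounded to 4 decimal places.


Step 1: By Liouville's theorem, a bounded entire function is constant.
Step 2: f(z) = f(0) = 22 + 20i for all z.
Step 3: |f(w)| = |22 + 20i| = sqrt(484 + 400)
Step 4: = 29.7321

29.7321


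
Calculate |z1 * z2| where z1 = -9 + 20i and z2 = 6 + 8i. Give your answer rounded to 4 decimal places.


Step 1: |z1| = sqrt((-9)^2 + 20^2) = sqrt(481)
Step 2: |z2| = sqrt(6^2 + 8^2) = sqrt(100)
Step 3: |z1*z2| = |z1|*|z2| = sqrt(481) * sqrt(100) = sqrt(481 * 100) = sqrt(48100)
Step 4: = 219.3171

219.3171


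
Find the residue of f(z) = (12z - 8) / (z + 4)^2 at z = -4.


Step 1: Pole of order 2 at z = -4
Step 2: Res = lim d/dz [(z + 4)^2 * f(z)] as z -> -4
Step 3: (z + 4)^2 * f(z) = 12z - 8
Step 4: d/dz[12z - 8] = 12

12


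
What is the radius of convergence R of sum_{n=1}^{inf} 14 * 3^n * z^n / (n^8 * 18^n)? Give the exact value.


Step 1: General term a_n = 14 * 3^n / (n^8 * 18^n)
Step 2: By the root test, |a_n|^(1/n) = 14^(1/n) * 3 / (n^(8/n) * 18) -> 3/18 as n -> infinity (since 14^(1/n) -> 1 and n^(8/n) -> 1)
Step 3: R = 1/lim|a_n|^(1/n) = 18/3 = 6

6


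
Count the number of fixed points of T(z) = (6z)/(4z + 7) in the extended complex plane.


Step 1: Fixed points satisfy T(z) = z
Step 2: 4z^2 + z = 0
Step 3: Discriminant = 1^2 - 4*4*0 = 1
Step 4: Number of fixed points = 2

2


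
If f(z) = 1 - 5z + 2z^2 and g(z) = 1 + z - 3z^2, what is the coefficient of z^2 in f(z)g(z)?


Step 1: z^2 term in f*g comes from: (1)*(-3z^2) + (-5z)*(z) + (2z^2)*(1)
Step 2: = -3 - 5 + 2
Step 3: = -6

-6


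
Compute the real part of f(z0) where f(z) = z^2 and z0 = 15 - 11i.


Step 1: z0 = 15 - 11i
Step 2: z0^2 = 15^2 - (-11)^2 - 330i
Step 3: real part = 225 - 121 = 104

104


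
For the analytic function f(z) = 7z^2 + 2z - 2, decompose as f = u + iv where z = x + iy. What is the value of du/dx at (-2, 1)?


Step 1: f(z) = 7(x+iy)^2 + 2(x+iy) - 2
Step 2: u = 7(x^2 - y^2) + 2x - 2
Step 3: u_x = 14x + 2
Step 4: At (-2, 1): u_x = -28 + 2 = -26

-26


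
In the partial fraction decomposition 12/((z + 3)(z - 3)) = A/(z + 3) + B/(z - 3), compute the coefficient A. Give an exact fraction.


Step 1: Multiply both sides by (z + 3) and set z = -3
Step 2: A = 12 / (-3 - 3)
Step 3: A = 12 / (-6)
Step 4: A = -2

-2


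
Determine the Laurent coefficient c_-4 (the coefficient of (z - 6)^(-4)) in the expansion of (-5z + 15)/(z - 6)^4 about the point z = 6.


Step 1: Write the numerator in powers of (z - 6): -5z + 15 = -5(z - 6) + (-5*6 + 15) = -5(z - 6) - 15
Step 2: Divide by (z - 6)^4: f(z) = -15(z - 6)^(-4) - 5(z - 6)^(-3)
Step 3: This finite sum is the Laurent series of f about z = 6.
Step 4: Coefficient of (z - 6)^(-4) = -5*6 + 15 = -15

-15


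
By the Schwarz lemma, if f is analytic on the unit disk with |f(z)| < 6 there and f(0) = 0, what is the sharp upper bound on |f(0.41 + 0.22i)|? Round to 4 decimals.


Step 1: g = f/6 maps D -> D with g(0) = 0, so by the Schwarz lemma |g(z)| <= |z|, i.e. |f(z)| <= 6|z|; this is sharp (f(z) = 6z).
Step 2: |z0|^2 = 0.41^2 + 0.22^2 = 0.2165
Step 3: |z0| = sqrt(0.2165) = 0.465296
Step 4: Best bound = 6 * |z0| = 6 * 0.465296 = 2.7918

2.7918


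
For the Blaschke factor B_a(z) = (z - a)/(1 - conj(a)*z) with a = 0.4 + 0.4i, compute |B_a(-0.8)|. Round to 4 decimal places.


Step 1: Numerator z0 - a = -0.8 - (0.4 + 0.4i) = -1.2 - 0.4i
Step 2: Denominator 1 - conj(a)*z0 = 1 - (0.4 - 0.4i)*(-0.8) = 1.32 - 0.32i
Step 3: |z0 - a|^2 = (-1.2)^2 + (-0.4)^2 = 1.6; |1 - conj(a)*z0|^2 = 1.32^2 + (-0.32)^2 = 1.8448
Step 4: |B_a(-0.8)| = sqrt(1.6 / 1.8448) = sqrt(0.867303)
Step 5: = 0.9313

0.9313


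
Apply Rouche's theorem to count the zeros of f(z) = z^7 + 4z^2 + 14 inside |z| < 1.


Step 1: On |z| = 1 the three terms have sizes |z^7| = 1^7 = 1, |4z^2| = 4*1^2 = 4, |14| = 14
Step 2: The dominant term is g(z) = 14; let h(z) = z^7 + 4z^2 so f = g + h
Step 3: On |z| = 1: |g| = 14 and |h| <= 1 + 4 = 5
Step 4: Since 14 > 5, |h| < |g| on |z| = 1, so by Rouche f has the same number of zeros as g inside |z| < 1
Step 5: g(z) = 14 is a nonzero constant with no zeros inside |z| < 1. Answer = 0

0


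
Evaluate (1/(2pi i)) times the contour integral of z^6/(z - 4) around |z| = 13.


Step 1: f(z) = z^6, a = 4 is inside |z| = 13
Step 2: By Cauchy integral formula: (1/(2pi*i)) * integral = f(a)
Step 3: f(4) = 4^6 = 4096

4096


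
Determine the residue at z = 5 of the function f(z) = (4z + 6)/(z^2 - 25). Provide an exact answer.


Step 1: Q(z) = z^2 - 25 = (z - 5)(z + 5)
Step 2: Q'(z) = 2z
Step 3: Q'(5) = 10, P(5) = 26
Step 4: Res = P(5)/Q'(5) = 26/10 = 13/5

13/5


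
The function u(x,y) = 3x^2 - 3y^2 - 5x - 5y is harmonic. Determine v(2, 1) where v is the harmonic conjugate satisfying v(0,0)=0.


Step 1: v_x = -u_y = 6y + 5
Step 2: v_y = u_x = 6x - 5
Step 3: v = 6xy + 5x - 5y + C
Step 4: v(0,0) = 0 => C = 0
Step 5: v(2, 1) = 17

17


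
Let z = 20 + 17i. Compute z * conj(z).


Step 1: conj(z) = 20 - 17i
Step 2: z * conj(z) = 20^2 + 17^2
Step 3: = 400 + 289 = 689

689


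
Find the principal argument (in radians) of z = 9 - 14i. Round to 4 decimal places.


Step 1: z = 9 - 14i
Step 2: arg(z) = atan2(-14, 9)
Step 3: arg(z) = -0.9995

-0.9995


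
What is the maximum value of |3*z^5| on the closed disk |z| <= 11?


Step 1: On |z| = 11, |f(z)| = 3 * |z|^5 = 3 * 11^5
Step 2: By maximum modulus principle, maximum is on boundary.
Step 3: Maximum = 3 * 161051 = 483153

483153


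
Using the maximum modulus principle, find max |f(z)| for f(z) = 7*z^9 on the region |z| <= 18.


Step 1: On |z| = 18, |f(z)| = 7 * |z|^9 = 7 * 18^9
Step 2: By maximum modulus principle, maximum is on boundary.
Step 3: Maximum = 7 * 198359290368 = 1388515032576

1388515032576


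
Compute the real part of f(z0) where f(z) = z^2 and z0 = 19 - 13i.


Step 1: z0 = 19 - 13i
Step 2: z0^2 = 19^2 - (-13)^2 - 494i
Step 3: real part = 361 - 169 = 192

192


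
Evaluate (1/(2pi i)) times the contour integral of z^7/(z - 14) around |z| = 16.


Step 1: f(z) = z^7, a = 14 is inside |z| = 16
Step 2: By Cauchy integral formula: (1/(2pi*i)) * integral = f(a)
Step 3: f(14) = 14^7 = 105413504

105413504


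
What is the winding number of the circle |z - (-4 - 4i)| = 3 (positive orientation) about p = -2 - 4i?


Step 1: Center c = (-4, -4), radius = 3
Step 2: |p - c|^2 = 2^2 + 0^2 = 4
Step 3: r^2 = 9
Step 4: |p-c| < r so winding number = 1

1


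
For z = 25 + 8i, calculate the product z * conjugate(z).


Step 1: conj(z) = 25 - 8i
Step 2: z * conj(z) = 25^2 + 8^2
Step 3: = 625 + 64 = 689

689


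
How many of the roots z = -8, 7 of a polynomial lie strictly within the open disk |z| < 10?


Step 1: Check each root:
  z = -8: |-8| = 8 < 10
  z = 7: |7| = 7 < 10
Step 2: Count = 2

2


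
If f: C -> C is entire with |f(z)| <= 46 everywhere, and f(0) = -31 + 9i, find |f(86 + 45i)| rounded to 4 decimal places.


Step 1: By Liouville's theorem, a bounded entire function is constant.
Step 2: f(z) = f(0) = -31 + 9i for all z.
Step 3: |f(w)| = |-31 + 9i| = sqrt(961 + 81)
Step 4: = 32.28

32.28


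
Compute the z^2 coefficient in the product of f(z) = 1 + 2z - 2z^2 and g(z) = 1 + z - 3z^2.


Step 1: z^2 term in f*g comes from: (1)*(-3z^2) + (2z)*(z) + (-2z^2)*(1)
Step 2: = -3 + 2 - 2
Step 3: = -3

-3


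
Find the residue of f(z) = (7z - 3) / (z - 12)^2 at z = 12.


Step 1: Pole of order 2 at z = 12
Step 2: Res = lim d/dz [(z - 12)^2 * f(z)] as z -> 12
Step 3: (z - 12)^2 * f(z) = 7z - 3
Step 4: d/dz[7z - 3] = 7

7


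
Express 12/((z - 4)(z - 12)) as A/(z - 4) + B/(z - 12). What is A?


Step 1: Multiply both sides by (z - 4) and set z = 4
Step 2: A = 12 / (4 - 12)
Step 3: A = 12 / (-8)
Step 4: A = -3/2

-3/2


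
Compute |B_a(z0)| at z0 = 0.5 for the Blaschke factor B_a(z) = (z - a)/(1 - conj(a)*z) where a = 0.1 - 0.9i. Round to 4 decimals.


Step 1: Numerator z0 - a = 0.5 - (0.1 - 0.9i) = 0.4 + 0.9i
Step 2: Denominator 1 - conj(a)*z0 = 1 - (0.1 + 0.9i)*0.5 = 0.95 - 0.45i
Step 3: |z0 - a|^2 = 0.4^2 + 0.9^2 = 0.97; |1 - conj(a)*z0|^2 = 0.95^2 + (-0.45)^2 = 1.105
Step 4: |B_a(0.5)| = sqrt(0.97 / 1.105) = sqrt(0.877828)
Step 5: = 0.9369

0.9369


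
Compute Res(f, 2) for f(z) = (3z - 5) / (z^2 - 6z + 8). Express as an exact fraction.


Step 1: Q(z) = z^2 - 6z + 8 = (z - 2)(z - 4)
Step 2: Q'(z) = 2z - 6
Step 3: Q'(2) = -2, P(2) = 1
Step 4: Res = P(2)/Q'(2) = 1/(-2) = -1/2

-1/2


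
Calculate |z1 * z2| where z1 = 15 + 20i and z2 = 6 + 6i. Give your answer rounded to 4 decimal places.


Step 1: |z1| = sqrt(15^2 + 20^2) = sqrt(625)
Step 2: |z2| = sqrt(6^2 + 6^2) = sqrt(72)
Step 3: |z1*z2| = |z1|*|z2| = sqrt(625) * sqrt(72) = sqrt(625 * 72) = sqrt(45000)
Step 4: = 212.132

212.132


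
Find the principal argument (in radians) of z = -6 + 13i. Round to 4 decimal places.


Step 1: z = -6 + 13i
Step 2: arg(z) = atan2(13, -6)
Step 3: arg(z) = 2.0032

2.0032


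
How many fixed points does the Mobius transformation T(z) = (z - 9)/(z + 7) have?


Step 1: Fixed points satisfy T(z) = z
Step 2: z^2 + 6z + 9 = 0
Step 3: Discriminant = 6^2 - 4*1*9 = 0
Step 4: Number of fixed points = 1

1


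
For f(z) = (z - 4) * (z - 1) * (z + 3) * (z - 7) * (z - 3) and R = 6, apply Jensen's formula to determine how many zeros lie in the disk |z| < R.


Jensen's formula: (1/2pi)*integral log|f(Re^it)|dt = log|f(0)| + sum_{|a_k|<R} log(R/|a_k|)
Step 1: f(0) = (-4) * (-1) * 3 * (-7) * (-3) = 252
Step 2: log|f(0)| = log|4| + log|1| + log|-3| + log|7| + log|3| = 5.5294
Step 3: Zeros inside |z| < 6: 4, 1, -3, 3
Step 4: Jensen sum = log(6/4) + log(6/1) + log(6/3) + log(6/3) = 3.5835
Step 5: n(R) = number of terms in the Jensen sum = count of zeros inside |z| < 6 = 4

4


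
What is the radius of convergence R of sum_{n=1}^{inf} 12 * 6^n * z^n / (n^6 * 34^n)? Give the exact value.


Step 1: General term a_n = 12 * 6^n / (n^6 * 34^n)
Step 2: By the root test, |a_n|^(1/n) = 12^(1/n) * 6 / (n^(6/n) * 34) -> 6/34 as n -> infinity (since 12^(1/n) -> 1 and n^(6/n) -> 1)
Step 3: R = 1/lim|a_n|^(1/n) = 34/6 = 17/3

17/3


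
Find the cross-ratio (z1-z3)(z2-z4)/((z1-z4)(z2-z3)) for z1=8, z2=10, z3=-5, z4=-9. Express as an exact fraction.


Step 1: (z1-z3)(z2-z4) = 13 * 19 = 247
Step 2: (z1-z4)(z2-z3) = 17 * 15 = 255
Step 3: Cross-ratio = 247/255 = 247/255

247/255


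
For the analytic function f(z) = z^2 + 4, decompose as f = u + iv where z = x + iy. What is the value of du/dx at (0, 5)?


Step 1: f(z) = (x+iy)^2 + 4
Step 2: u = (x^2 - y^2) + 4
Step 3: u_x = 2x + 0
Step 4: At (0, 5): u_x = 0 + 0 = 0

0


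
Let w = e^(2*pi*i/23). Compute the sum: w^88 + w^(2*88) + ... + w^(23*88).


Step 1: The sum sum_{j=1}^{n} w^(k*j) equals n if n | k, else 0.
Step 2: Here n = 23, k = 88
Step 3: Does n divide k? 23 | 88 -> False
Step 4: Sum = 0

0


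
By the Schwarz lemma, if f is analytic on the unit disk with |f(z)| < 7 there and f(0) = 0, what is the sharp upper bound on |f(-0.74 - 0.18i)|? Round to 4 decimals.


Step 1: g = f/7 maps D -> D with g(0) = 0, so by the Schwarz lemma |g(z)| <= |z|, i.e. |f(z)| <= 7|z|; this is sharp (f(z) = 7z).
Step 2: |z0|^2 = (-0.74)^2 + (-0.18)^2 = 0.58
Step 3: |z0| = sqrt(0.58) = 0.761577
Step 4: Best bound = 7 * |z0| = 7 * 0.761577 = 5.331

5.331


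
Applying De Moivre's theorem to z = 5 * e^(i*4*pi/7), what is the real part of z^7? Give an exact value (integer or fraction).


Step 1: By De Moivre's theorem, z^7 = 5^7 * e^(i*7*4*pi/7) = 78125 * (cos(4*pi) + i*sin(4*pi))
Step 2: |z|^7 = 5^7 = 78125
Step 3: Reduce the angle mod 2*pi: 4*pi - 4*pi = 0
Step 4: cos(0) = 1
Step 5: Re(z^7) = 78125 * 1 = 78125

78125


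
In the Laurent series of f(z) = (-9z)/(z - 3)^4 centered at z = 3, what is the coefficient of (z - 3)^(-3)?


Step 1: Write the numerator in powers of (z - 3): -9z = -9(z - 3) + (-9*3 + 0) = -9(z - 3) - 27
Step 2: Divide by (z - 3)^4: f(z) = -27(z - 3)^(-4) - 9(z - 3)^(-3)
Step 3: This finite sum is the Laurent series of f about z = 3.
Step 4: Coefficient of (z - 3)^(-3) = coefficient of (z - 3) in the re-centred numerator = -9

-9


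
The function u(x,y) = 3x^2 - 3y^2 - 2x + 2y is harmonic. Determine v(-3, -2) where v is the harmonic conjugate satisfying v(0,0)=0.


Step 1: v_x = -u_y = 6y - 2
Step 2: v_y = u_x = 6x - 2
Step 3: v = 6xy - 2x - 2y + C
Step 4: v(0,0) = 0 => C = 0
Step 5: v(-3, -2) = 46

46


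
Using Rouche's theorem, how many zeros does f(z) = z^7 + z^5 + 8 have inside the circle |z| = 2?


Step 1: On |z| = 2 the three terms have sizes |z^7| = 2^7 = 128, |z^5| = 2^5 = 32, |8| = 8
Step 2: The dominant term is g(z) = z^7; let h(z) = z^5 + 8 so f = g + h
Step 3: On |z| = 2: |g| = 128 and |h| <= 32 + 8 = 40
Step 4: Since 128 > 40, |h| < |g| on |z| = 2, so by Rouche f has the same number of zeros as g inside |z| < 2
Step 5: g(z) = z^7 has 7 zeros (all at the origin) inside |z| < 2. Answer = 7

7


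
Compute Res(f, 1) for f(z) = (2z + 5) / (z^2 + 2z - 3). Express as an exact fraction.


Step 1: Q(z) = z^2 + 2z - 3 = (z - 1)(z + 3)
Step 2: Q'(z) = 2z + 2
Step 3: Q'(1) = 4, P(1) = 7
Step 4: Res = P(1)/Q'(1) = 7/4 = 7/4

7/4


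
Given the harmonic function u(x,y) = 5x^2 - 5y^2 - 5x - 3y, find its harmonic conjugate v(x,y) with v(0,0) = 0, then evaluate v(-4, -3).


Step 1: v_x = -u_y = 10y + 3
Step 2: v_y = u_x = 10x - 5
Step 3: v = 10xy + 3x - 5y + C
Step 4: v(0,0) = 0 => C = 0
Step 5: v(-4, -3) = 123

123


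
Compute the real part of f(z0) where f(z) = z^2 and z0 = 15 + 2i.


Step 1: z0 = 15 + 2i
Step 2: z0^2 = 15^2 - 2^2 + 60i
Step 3: real part = 225 - 4 = 221

221


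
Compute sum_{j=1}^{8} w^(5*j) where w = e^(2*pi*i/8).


Step 1: The sum sum_{j=1}^{n} w^(k*j) equals n if n | k, else 0.
Step 2: Here n = 8, k = 5
Step 3: Does n divide k? 8 | 5 -> False
Step 4: Sum = 0

0


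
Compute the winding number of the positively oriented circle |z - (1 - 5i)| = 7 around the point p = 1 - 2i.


Step 1: Center c = (1, -5), radius = 7
Step 2: |p - c|^2 = 0^2 + 3^2 = 9
Step 3: r^2 = 49
Step 4: |p-c| < r so winding number = 1

1


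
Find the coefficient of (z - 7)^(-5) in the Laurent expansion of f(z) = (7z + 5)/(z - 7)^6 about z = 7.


Step 1: Write the numerator in powers of (z - 7): 7z + 5 = 7(z - 7) + (7*7 + 5) = 7(z - 7) + 54
Step 2: Divide by (z - 7)^6: f(z) = 54(z - 7)^(-6) + 7(z - 7)^(-5)
Step 3: This finite sum is the Laurent series of f about z = 7.
Step 4: Coefficient of (z - 7)^(-5) = coefficient of (z - 7) in the re-centred numerator = 7

7


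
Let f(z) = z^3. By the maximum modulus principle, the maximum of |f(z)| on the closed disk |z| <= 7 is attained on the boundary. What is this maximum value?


Step 1: On |z| = 7, |f(z)| = |z|^3 = 7^3
Step 2: By maximum modulus principle, maximum is on boundary.
Step 3: Maximum = 343 = 343

343


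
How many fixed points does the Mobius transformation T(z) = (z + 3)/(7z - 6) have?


Step 1: Fixed points satisfy T(z) = z
Step 2: 7z^2 - 7z - 3 = 0
Step 3: Discriminant = (-7)^2 - 4*7*(-3) = 133
Step 4: Number of fixed points = 2

2


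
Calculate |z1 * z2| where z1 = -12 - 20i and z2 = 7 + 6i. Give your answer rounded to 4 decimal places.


Step 1: |z1| = sqrt((-12)^2 + (-20)^2) = sqrt(544)
Step 2: |z2| = sqrt(7^2 + 6^2) = sqrt(85)
Step 3: |z1*z2| = |z1|*|z2| = sqrt(544) * sqrt(85) = sqrt(544 * 85) = sqrt(46240)
Step 4: = 215.0349

215.0349


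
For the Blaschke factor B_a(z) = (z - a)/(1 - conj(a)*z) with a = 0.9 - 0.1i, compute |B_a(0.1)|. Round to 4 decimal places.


Step 1: Numerator z0 - a = 0.1 - (0.9 - 0.1i) = -0.8 + 0.1i
Step 2: Denominator 1 - conj(a)*z0 = 1 - (0.9 + 0.1i)*0.1 = 0.91 - 0.01i
Step 3: |z0 - a|^2 = (-0.8)^2 + 0.1^2 = 0.65; |1 - conj(a)*z0|^2 = 0.91^2 + (-0.01)^2 = 0.8282
Step 4: |B_a(0.1)| = sqrt(0.65 / 0.8282) = sqrt(0.784835)
Step 5: = 0.8859

0.8859


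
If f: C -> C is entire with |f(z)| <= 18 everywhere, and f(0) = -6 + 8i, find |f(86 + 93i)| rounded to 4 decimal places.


Step 1: By Liouville's theorem, a bounded entire function is constant.
Step 2: f(z) = f(0) = -6 + 8i for all z.
Step 3: |f(w)| = |-6 + 8i| = sqrt(36 + 64)
Step 4: = 10.0

10.0


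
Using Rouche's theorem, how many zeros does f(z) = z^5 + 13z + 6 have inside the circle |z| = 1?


Step 1: On |z| = 1 the three terms have sizes |z^5| = 1^5 = 1, |13z| = 13*1 = 13, |6| = 6
Step 2: The dominant term is g(z) = 13z; let h(z) = z^5 + 6 so f = g + h
Step 3: On |z| = 1: |g| = 13 and |h| <= 1 + 6 = 7
Step 4: Since 13 > 7, |h| < |g| on |z| = 1, so by Rouche f has the same number of zeros as g inside |z| < 1
Step 5: g(z) = 13z has 1 zero (at the origin, multiplicity 1) inside |z| < 1. Answer = 1

1


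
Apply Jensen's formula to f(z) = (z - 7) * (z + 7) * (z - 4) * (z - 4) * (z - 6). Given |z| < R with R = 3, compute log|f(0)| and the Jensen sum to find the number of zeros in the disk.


Jensen's formula: (1/2pi)*integral log|f(Re^it)|dt = log|f(0)| + sum_{|a_k|<R} log(R/|a_k|)
Step 1: f(0) = (-7) * 7 * (-4) * (-4) * (-6) = 4704
Step 2: log|f(0)| = log|7| + log|-7| + log|4| + log|4| + log|6| = 8.4562
Step 3: Zeros inside |z| < 3: none
Step 4: Jensen sum = (empty sum) = 0
Step 5: n(R) = number of terms in the Jensen sum = count of zeros inside |z| < 3 = 0

0


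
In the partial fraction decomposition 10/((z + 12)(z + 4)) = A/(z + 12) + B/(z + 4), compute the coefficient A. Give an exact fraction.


Step 1: Multiply both sides by (z + 12) and set z = -12
Step 2: A = 10 / (-12 + 4)
Step 3: A = 10 / (-8)
Step 4: A = -5/4

-5/4


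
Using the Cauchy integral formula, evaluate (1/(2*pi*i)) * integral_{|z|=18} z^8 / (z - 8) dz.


Step 1: f(z) = z^8, a = 8 is inside |z| = 18
Step 2: By Cauchy integral formula: (1/(2pi*i)) * integral = f(a)
Step 3: f(8) = 8^8 = 16777216

16777216


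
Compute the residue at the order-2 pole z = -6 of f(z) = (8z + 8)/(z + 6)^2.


Step 1: Pole of order 2 at z = -6
Step 2: Res = lim d/dz [(z + 6)^2 * f(z)] as z -> -6
Step 3: (z + 6)^2 * f(z) = 8z + 8
Step 4: d/dz[8z + 8] = 8

8


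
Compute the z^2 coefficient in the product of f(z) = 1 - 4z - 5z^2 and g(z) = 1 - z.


Step 1: z^2 term in f*g comes from: (1)*(0) + (-4z)*(-z) + (-5z^2)*(1)
Step 2: = 0 + 4 - 5
Step 3: = -1

-1


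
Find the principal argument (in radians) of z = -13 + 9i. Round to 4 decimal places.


Step 1: z = -13 + 9i
Step 2: arg(z) = atan2(9, -13)
Step 3: arg(z) = 2.536

2.536


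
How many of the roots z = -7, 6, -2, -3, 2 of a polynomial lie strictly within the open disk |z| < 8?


Step 1: Check each root:
  z = -7: |-7| = 7 < 8
  z = 6: |6| = 6 < 8
  z = -2: |-2| = 2 < 8
  z = -3: |-3| = 3 < 8
  z = 2: |2| = 2 < 8
Step 2: Count = 5

5


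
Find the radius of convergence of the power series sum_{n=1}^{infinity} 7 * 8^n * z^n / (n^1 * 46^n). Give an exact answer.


Step 1: General term a_n = 7 * 8^n / (n^1 * 46^n)
Step 2: By the root test, |a_n|^(1/n) = 7^(1/n) * 8 / (n^(1/n) * 46) -> 8/46 as n -> infinity (since 7^(1/n) -> 1 and n^(1/n) -> 1)
Step 3: R = 1/lim|a_n|^(1/n) = 46/8 = 23/4

23/4


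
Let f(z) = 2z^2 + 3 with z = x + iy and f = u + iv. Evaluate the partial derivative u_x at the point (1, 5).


Step 1: f(z) = 2(x+iy)^2 + 3
Step 2: u = 2(x^2 - y^2) + 3
Step 3: u_x = 4x + 0
Step 4: At (1, 5): u_x = 4 + 0 = 4

4


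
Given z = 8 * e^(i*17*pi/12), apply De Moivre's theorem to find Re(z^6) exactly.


Step 1: By De Moivre's theorem, z^6 = 8^6 * e^(i*6*17*pi/12) = 262144 * (cos(17*pi/2) + i*sin(17*pi/2))
Step 2: |z|^6 = 8^6 = 262144
Step 3: Reduce the angle mod 2*pi: 17*pi/2 - 8*pi = pi/2
Step 4: cos(pi/2) = 0
Step 5: Re(z^6) = 262144 * 0 = 0

0


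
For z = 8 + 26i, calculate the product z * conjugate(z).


Step 1: conj(z) = 8 - 26i
Step 2: z * conj(z) = 8^2 + 26^2
Step 3: = 64 + 676 = 740

740


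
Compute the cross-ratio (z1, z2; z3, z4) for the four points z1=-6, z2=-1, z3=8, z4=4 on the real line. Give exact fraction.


Step 1: (z1-z3)(z2-z4) = (-14) * (-5) = 70
Step 2: (z1-z4)(z2-z3) = (-10) * (-9) = 90
Step 3: Cross-ratio = 70/90 = 7/9

7/9


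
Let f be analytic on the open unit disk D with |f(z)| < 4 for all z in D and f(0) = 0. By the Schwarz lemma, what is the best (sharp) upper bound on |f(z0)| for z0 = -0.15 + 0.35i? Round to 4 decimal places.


Step 1: g = f/4 maps D -> D with g(0) = 0, so by the Schwarz lemma |g(z)| <= |z|, i.e. |f(z)| <= 4|z|; this is sharp (f(z) = 4z).
Step 2: |z0|^2 = (-0.15)^2 + 0.35^2 = 0.145
Step 3: |z0| = sqrt(0.145) = 0.380789
Step 4: Best bound = 4 * |z0| = 4 * 0.380789 = 1.5232

1.5232


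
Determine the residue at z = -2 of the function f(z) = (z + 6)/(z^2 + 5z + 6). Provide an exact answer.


Step 1: Q(z) = z^2 + 5z + 6 = (z + 2)(z + 3)
Step 2: Q'(z) = 2z + 5
Step 3: Q'(-2) = 1, P(-2) = 4
Step 4: Res = P(-2)/Q'(-2) = 4/1 = 4

4


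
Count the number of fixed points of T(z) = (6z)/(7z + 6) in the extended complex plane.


Step 1: Fixed points satisfy T(z) = z
Step 2: 7z^2 = 0
Step 3: Discriminant = 0^2 - 4*7*0 = 0
Step 4: Number of fixed points = 1

1


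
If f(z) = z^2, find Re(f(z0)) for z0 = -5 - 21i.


Step 1: z0 = -5 - 21i
Step 2: z0^2 = (-5)^2 - (-21)^2 + 210i
Step 3: real part = 25 - 441 = -416

-416


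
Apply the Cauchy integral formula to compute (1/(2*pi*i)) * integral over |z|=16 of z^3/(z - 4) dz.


Step 1: f(z) = z^3, a = 4 is inside |z| = 16
Step 2: By Cauchy integral formula: (1/(2pi*i)) * integral = f(a)
Step 3: f(4) = 4^3 = 64

64


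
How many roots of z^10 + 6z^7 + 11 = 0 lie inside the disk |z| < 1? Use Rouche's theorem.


Step 1: On |z| = 1 the three terms have sizes |z^10| = 1^10 = 1, |6z^7| = 6*1^7 = 6, |11| = 11
Step 2: The dominant term is g(z) = 11; let h(z) = z^10 + 6z^7 so f = g + h
Step 3: On |z| = 1: |g| = 11 and |h| <= 1 + 6 = 7
Step 4: Since 11 > 7, |h| < |g| on |z| = 1, so by Rouche f has the same number of zeros as g inside |z| < 1
Step 5: g(z) = 11 is a nonzero constant with no zeros inside |z| < 1. Answer = 0

0


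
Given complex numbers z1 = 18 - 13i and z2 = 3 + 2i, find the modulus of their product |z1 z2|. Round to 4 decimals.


Step 1: |z1| = sqrt(18^2 + (-13)^2) = sqrt(493)
Step 2: |z2| = sqrt(3^2 + 2^2) = sqrt(13)
Step 3: |z1*z2| = |z1|*|z2| = sqrt(493) * sqrt(13) = sqrt(493 * 13) = sqrt(6409)
Step 4: = 80.0562

80.0562


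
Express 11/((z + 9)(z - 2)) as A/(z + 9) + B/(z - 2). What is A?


Step 1: Multiply both sides by (z + 9) and set z = -9
Step 2: A = 11 / (-9 - 2)
Step 3: A = 11 / (-11)
Step 4: A = -1

-1


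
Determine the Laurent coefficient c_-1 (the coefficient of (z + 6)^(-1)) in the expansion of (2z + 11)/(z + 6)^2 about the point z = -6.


Step 1: Write the numerator in powers of (z + 6): 2z + 11 = 2(z + 6) + (2*(-6) + 11) = 2(z + 6) - 1
Step 2: Divide by (z + 6)^2: f(z) = -(z + 6)^(-2) + 2(z + 6)^(-1)
Step 3: This finite sum is the Laurent series of f about z = -6.
Step 4: Coefficient of (z + 6)^(-1) = coefficient of (z + 6) in the re-centred numerator = 2

2


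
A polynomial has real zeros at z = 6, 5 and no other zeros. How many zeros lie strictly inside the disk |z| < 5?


Step 1: Check each root:
  z = 6: |6| = 6 >= 5
  z = 5: |5| = 5 >= 5
Step 2: Count = 0

0


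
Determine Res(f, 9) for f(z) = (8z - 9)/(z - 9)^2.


Step 1: Pole of order 2 at z = 9
Step 2: Res = lim d/dz [(z - 9)^2 * f(z)] as z -> 9
Step 3: (z - 9)^2 * f(z) = 8z - 9
Step 4: d/dz[8z - 9] = 8

8


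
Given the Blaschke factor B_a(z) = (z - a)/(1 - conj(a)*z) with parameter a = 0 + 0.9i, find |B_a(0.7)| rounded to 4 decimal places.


Step 1: Numerator z0 - a = 0.7 - (0 + 0.9i) = 0.7 - 0.9i
Step 2: Denominator 1 - conj(a)*z0 = 1 - (0 - 0.9i)*0.7 = 1 + 0.63i
Step 3: |z0 - a|^2 = 0.7^2 + (-0.9)^2 = 1.3; |1 - conj(a)*z0|^2 = 1^2 + 0.63^2 = 1.3969
Step 4: |B_a(0.7)| = sqrt(1.3 / 1.3969) = sqrt(0.930632)
Step 5: = 0.9647

0.9647


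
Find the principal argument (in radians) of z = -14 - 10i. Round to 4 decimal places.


Step 1: z = -14 - 10i
Step 2: arg(z) = atan2(-10, -14)
Step 3: arg(z) = -2.5213

-2.5213


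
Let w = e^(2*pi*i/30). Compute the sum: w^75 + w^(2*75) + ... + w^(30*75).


Step 1: The sum sum_{j=1}^{n} w^(k*j) equals n if n | k, else 0.
Step 2: Here n = 30, k = 75
Step 3: Does n divide k? 30 | 75 -> False
Step 4: Sum = 0

0


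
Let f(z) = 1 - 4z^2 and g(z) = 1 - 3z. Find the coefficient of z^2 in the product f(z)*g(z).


Step 1: z^2 term in f*g comes from: (1)*(0) + (0)*(-3z) + (-4z^2)*(1)
Step 2: = 0 + 0 - 4
Step 3: = -4

-4


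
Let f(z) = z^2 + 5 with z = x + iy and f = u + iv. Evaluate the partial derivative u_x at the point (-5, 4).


Step 1: f(z) = (x+iy)^2 + 5
Step 2: u = (x^2 - y^2) + 5
Step 3: u_x = 2x + 0
Step 4: At (-5, 4): u_x = -10 + 0 = -10

-10


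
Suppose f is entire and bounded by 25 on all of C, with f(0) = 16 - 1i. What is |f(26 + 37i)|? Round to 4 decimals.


Step 1: By Liouville's theorem, a bounded entire function is constant.
Step 2: f(z) = f(0) = 16 - 1i for all z.
Step 3: |f(w)| = |16 - 1i| = sqrt(256 + 1)
Step 4: = 16.0312

16.0312


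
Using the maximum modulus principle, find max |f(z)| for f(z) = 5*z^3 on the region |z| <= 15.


Step 1: On |z| = 15, |f(z)| = 5 * |z|^3 = 5 * 15^3
Step 2: By maximum modulus principle, maximum is on boundary.
Step 3: Maximum = 5 * 3375 = 16875

16875


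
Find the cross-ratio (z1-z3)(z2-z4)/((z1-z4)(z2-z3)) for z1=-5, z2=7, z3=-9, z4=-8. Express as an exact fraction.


Step 1: (z1-z3)(z2-z4) = 4 * 15 = 60
Step 2: (z1-z4)(z2-z3) = 3 * 16 = 48
Step 3: Cross-ratio = 60/48 = 5/4

5/4


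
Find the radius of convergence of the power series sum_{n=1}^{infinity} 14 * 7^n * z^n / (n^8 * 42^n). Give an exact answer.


Step 1: General term a_n = 14 * 7^n / (n^8 * 42^n)
Step 2: By the root test, |a_n|^(1/n) = 14^(1/n) * 7 / (n^(8/n) * 42) -> 7/42 as n -> infinity (since 14^(1/n) -> 1 and n^(8/n) -> 1)
Step 3: R = 1/lim|a_n|^(1/n) = 42/7 = 6

6


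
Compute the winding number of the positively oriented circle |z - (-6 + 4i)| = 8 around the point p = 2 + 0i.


Step 1: Center c = (-6, 4), radius = 8
Step 2: |p - c|^2 = 8^2 + (-4)^2 = 80
Step 3: r^2 = 64
Step 4: |p-c| > r so winding number = 0

0


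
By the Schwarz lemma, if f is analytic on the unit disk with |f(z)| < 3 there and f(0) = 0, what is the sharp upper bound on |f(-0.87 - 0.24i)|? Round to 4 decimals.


Step 1: g = f/3 maps D -> D with g(0) = 0, so by the Schwarz lemma |g(z)| <= |z|, i.e. |f(z)| <= 3|z|; this is sharp (f(z) = 3z).
Step 2: |z0|^2 = (-0.87)^2 + (-0.24)^2 = 0.8145
Step 3: |z0| = sqrt(0.8145) = 0.902497
Step 4: Best bound = 3 * |z0| = 3 * 0.902497 = 2.7075

2.7075


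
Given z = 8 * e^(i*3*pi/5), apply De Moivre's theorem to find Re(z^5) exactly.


Step 1: By De Moivre's theorem, z^5 = 8^5 * e^(i*5*3*pi/5) = 32768 * (cos(3*pi) + i*sin(3*pi))
Step 2: |z|^5 = 8^5 = 32768
Step 3: Reduce the angle mod 2*pi: 3*pi - 2*pi = pi
Step 4: cos(pi) = -1
Step 5: Re(z^5) = 32768 * (-1) = -32768

-32768


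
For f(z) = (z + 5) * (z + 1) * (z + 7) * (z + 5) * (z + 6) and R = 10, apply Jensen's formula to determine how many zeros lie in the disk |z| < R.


Jensen's formula: (1/2pi)*integral log|f(Re^it)|dt = log|f(0)| + sum_{|a_k|<R} log(R/|a_k|)
Step 1: f(0) = 5 * 1 * 7 * 5 * 6 = 1050
Step 2: log|f(0)| = log|-5| + log|-1| + log|-7| + log|-5| + log|-6| = 6.9565
Step 3: Zeros inside |z| < 10: -5, -1, -7, -5, -6
Step 4: Jensen sum = log(10/5) + log(10/1) + log(10/7) + log(10/5) + log(10/6) = 4.5564
Step 5: n(R) = number of terms in the Jensen sum = count of zeros inside |z| < 10 = 5

5


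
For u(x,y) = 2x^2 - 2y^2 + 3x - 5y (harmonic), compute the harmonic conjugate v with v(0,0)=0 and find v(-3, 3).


Step 1: v_x = -u_y = 4y + 5
Step 2: v_y = u_x = 4x + 3
Step 3: v = 4xy + 5x + 3y + C
Step 4: v(0,0) = 0 => C = 0
Step 5: v(-3, 3) = -42

-42


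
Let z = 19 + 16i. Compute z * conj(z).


Step 1: conj(z) = 19 - 16i
Step 2: z * conj(z) = 19^2 + 16^2
Step 3: = 361 + 256 = 617

617


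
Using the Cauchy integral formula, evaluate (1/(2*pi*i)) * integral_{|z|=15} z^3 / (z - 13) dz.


Step 1: f(z) = z^3, a = 13 is inside |z| = 15
Step 2: By Cauchy integral formula: (1/(2pi*i)) * integral = f(a)
Step 3: f(13) = 13^3 = 2197

2197


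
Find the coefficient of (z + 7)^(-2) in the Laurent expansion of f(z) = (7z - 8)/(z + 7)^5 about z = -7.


Step 1: Write the numerator in powers of (z + 7): 7z - 8 = 7(z + 7) + (7*(-7) - 8) = 7(z + 7) - 57
Step 2: Divide by (z + 7)^5: f(z) = -57(z + 7)^(-5) + 7(z + 7)^(-4)
Step 3: This finite sum is the Laurent series of f about z = -7.
Step 4: Only the powers -5 and -4 appear, so the coefficient of (z + 7)^(-2) = 0

0


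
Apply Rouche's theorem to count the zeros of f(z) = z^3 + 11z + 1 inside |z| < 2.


Step 1: On |z| = 2 the three terms have sizes |z^3| = 2^3 = 8, |11z| = 11*2 = 22, |1| = 1
Step 2: The dominant term is g(z) = 11z; let h(z) = z^3 + 1 so f = g + h
Step 3: On |z| = 2: |g| = 22 and |h| <= 8 + 1 = 9
Step 4: Since 22 > 9, |h| < |g| on |z| = 2, so by Rouche f has the same number of zeros as g inside |z| < 2
Step 5: g(z) = 11z has 1 zero (at the origin, multiplicity 1) inside |z| < 2. Answer = 1

1


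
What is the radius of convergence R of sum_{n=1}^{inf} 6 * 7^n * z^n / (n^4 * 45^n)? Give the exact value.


Step 1: General term a_n = 6 * 7^n / (n^4 * 45^n)
Step 2: By the root test, |a_n|^(1/n) = 6^(1/n) * 7 / (n^(4/n) * 45) -> 7/45 as n -> infinity (since 6^(1/n) -> 1 and n^(4/n) -> 1)
Step 3: R = 1/lim|a_n|^(1/n) = 45/7

45/7


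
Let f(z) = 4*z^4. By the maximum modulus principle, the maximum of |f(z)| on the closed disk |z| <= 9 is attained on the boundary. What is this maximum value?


Step 1: On |z| = 9, |f(z)| = 4 * |z|^4 = 4 * 9^4
Step 2: By maximum modulus principle, maximum is on boundary.
Step 3: Maximum = 4 * 6561 = 26244

26244


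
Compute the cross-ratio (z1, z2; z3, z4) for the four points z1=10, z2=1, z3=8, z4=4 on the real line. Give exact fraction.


Step 1: (z1-z3)(z2-z4) = 2 * (-3) = -6
Step 2: (z1-z4)(z2-z3) = 6 * (-7) = -42
Step 3: Cross-ratio = 6/42 = 1/7

1/7


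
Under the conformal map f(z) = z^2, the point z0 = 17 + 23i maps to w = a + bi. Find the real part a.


Step 1: z0 = 17 + 23i
Step 2: z0^2 = 17^2 - 23^2 + 782i
Step 3: real part = 289 - 529 = -240

-240


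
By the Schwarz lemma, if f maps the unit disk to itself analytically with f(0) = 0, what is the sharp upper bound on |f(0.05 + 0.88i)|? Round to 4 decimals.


Step 1: Schwarz lemma: if f: D -> D is analytic with f(0) = 0, then |f(z)| <= |z| for all z in D, and this is sharp (f(z) = z).
Step 2: |z0|^2 = 0.05^2 + 0.88^2 = 0.7769
Step 3: |z0| = sqrt(0.7769) = 0.881419
Step 4: Best bound = |z0| = 0.8814

0.8814


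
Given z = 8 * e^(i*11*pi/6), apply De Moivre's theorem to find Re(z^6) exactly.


Step 1: By De Moivre's theorem, z^6 = 8^6 * e^(i*6*11*pi/6) = 262144 * (cos(11*pi) + i*sin(11*pi))
Step 2: |z|^6 = 8^6 = 262144
Step 3: Reduce the angle mod 2*pi: 11*pi - 10*pi = pi
Step 4: cos(pi) = -1
Step 5: Re(z^6) = 262144 * (-1) = -262144

-262144


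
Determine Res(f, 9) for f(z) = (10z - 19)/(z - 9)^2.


Step 1: Pole of order 2 at z = 9
Step 2: Res = lim d/dz [(z - 9)^2 * f(z)] as z -> 9
Step 3: (z - 9)^2 * f(z) = 10z - 19
Step 4: d/dz[10z - 19] = 10

10


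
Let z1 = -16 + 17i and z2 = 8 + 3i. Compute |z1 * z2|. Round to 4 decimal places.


Step 1: |z1| = sqrt((-16)^2 + 17^2) = sqrt(545)
Step 2: |z2| = sqrt(8^2 + 3^2) = sqrt(73)
Step 3: |z1*z2| = |z1|*|z2| = sqrt(545) * sqrt(73) = sqrt(545 * 73) = sqrt(39785)
Step 4: = 199.4618

199.4618


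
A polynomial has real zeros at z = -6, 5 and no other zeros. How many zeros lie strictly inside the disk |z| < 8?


Step 1: Check each root:
  z = -6: |-6| = 6 < 8
  z = 5: |5| = 5 < 8
Step 2: Count = 2

2


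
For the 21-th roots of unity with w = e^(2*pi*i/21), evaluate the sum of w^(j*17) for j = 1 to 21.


Step 1: The sum sum_{j=1}^{n} w^(k*j) equals n if n | k, else 0.
Step 2: Here n = 21, k = 17
Step 3: Does n divide k? 21 | 17 -> False
Step 4: Sum = 0

0


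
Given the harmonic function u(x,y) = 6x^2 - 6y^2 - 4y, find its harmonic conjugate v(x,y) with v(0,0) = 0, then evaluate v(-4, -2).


Step 1: v_x = -u_y = 12y + 4
Step 2: v_y = u_x = 12x + 0
Step 3: v = 12xy + 4x + C
Step 4: v(0,0) = 0 => C = 0
Step 5: v(-4, -2) = 80

80


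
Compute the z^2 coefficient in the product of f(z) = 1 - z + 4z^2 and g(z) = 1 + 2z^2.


Step 1: z^2 term in f*g comes from: (1)*(2z^2) + (-z)*(0) + (4z^2)*(1)
Step 2: = 2 + 0 + 4
Step 3: = 6

6


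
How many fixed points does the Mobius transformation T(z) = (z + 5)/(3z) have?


Step 1: Fixed points satisfy T(z) = z
Step 2: 3z^2 - z - 5 = 0
Step 3: Discriminant = (-1)^2 - 4*3*(-5) = 61
Step 4: Number of fixed points = 2

2


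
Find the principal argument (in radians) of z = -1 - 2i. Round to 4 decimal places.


Step 1: z = -1 - 2i
Step 2: arg(z) = atan2(-2, -1)
Step 3: arg(z) = -2.0344

-2.0344


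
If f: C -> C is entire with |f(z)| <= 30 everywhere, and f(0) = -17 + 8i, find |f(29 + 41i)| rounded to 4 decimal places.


Step 1: By Liouville's theorem, a bounded entire function is constant.
Step 2: f(z) = f(0) = -17 + 8i for all z.
Step 3: |f(w)| = |-17 + 8i| = sqrt(289 + 64)
Step 4: = 18.7883

18.7883


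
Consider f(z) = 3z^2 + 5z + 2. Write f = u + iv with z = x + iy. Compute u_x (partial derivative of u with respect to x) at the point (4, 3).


Step 1: f(z) = 3(x+iy)^2 + 5(x+iy) + 2
Step 2: u = 3(x^2 - y^2) + 5x + 2
Step 3: u_x = 6x + 5
Step 4: At (4, 3): u_x = 24 + 5 = 29

29


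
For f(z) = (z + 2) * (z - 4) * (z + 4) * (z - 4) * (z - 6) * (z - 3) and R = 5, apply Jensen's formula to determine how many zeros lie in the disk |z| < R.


Jensen's formula: (1/2pi)*integral log|f(Re^it)|dt = log|f(0)| + sum_{|a_k|<R} log(R/|a_k|)
Step 1: f(0) = 2 * (-4) * 4 * (-4) * (-6) * (-3) = 2304
Step 2: log|f(0)| = log|-2| + log|4| + log|-4| + log|4| + log|6| + log|3| = 7.7424
Step 3: Zeros inside |z| < 5: -2, 4, -4, 4, 3
Step 4: Jensen sum = log(5/2) + log(5/4) + log(5/4) + log(5/4) + log(5/3) = 2.0965
Step 5: n(R) = number of terms in the Jensen sum = count of zeros inside |z| < 5 = 5

5


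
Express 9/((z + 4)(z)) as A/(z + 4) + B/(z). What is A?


Step 1: Multiply both sides by (z + 4) and set z = -4
Step 2: A = 9 / (-4 - 0)
Step 3: A = 9 / (-4)
Step 4: A = -9/4

-9/4


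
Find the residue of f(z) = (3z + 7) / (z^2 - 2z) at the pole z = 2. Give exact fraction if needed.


Step 1: Q(z) = z^2 - 2z = (z - 2)(z)
Step 2: Q'(z) = 2z - 2
Step 3: Q'(2) = 2, P(2) = 13
Step 4: Res = P(2)/Q'(2) = 13/2 = 13/2

13/2


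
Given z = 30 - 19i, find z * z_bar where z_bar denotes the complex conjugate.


Step 1: conj(z) = 30 + 19i
Step 2: z * conj(z) = 30^2 + (-19)^2
Step 3: = 900 + 361 = 1261

1261


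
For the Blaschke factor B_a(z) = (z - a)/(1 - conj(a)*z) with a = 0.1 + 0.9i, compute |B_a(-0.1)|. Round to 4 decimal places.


Step 1: Numerator z0 - a = -0.1 - (0.1 + 0.9i) = -0.2 - 0.9i
Step 2: Denominator 1 - conj(a)*z0 = 1 - (0.1 - 0.9i)*(-0.1) = 1.01 - 0.09i
Step 3: |z0 - a|^2 = (-0.2)^2 + (-0.9)^2 = 0.85; |1 - conj(a)*z0|^2 = 1.01^2 + (-0.09)^2 = 1.0282
Step 4: |B_a(-0.1)| = sqrt(0.85 / 1.0282) = sqrt(0.826687)
Step 5: = 0.9092

0.9092


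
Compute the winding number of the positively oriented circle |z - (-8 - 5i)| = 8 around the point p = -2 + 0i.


Step 1: Center c = (-8, -5), radius = 8
Step 2: |p - c|^2 = 6^2 + 5^2 = 61
Step 3: r^2 = 64
Step 4: |p-c| < r so winding number = 1

1


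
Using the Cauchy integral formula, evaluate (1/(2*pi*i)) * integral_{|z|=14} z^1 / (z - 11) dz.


Step 1: f(z) = z^1, a = 11 is inside |z| = 14
Step 2: By Cauchy integral formula: (1/(2pi*i)) * integral = f(a)
Step 3: f(11) = 11^1 = 11

11


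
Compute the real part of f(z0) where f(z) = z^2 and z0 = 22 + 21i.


Step 1: z0 = 22 + 21i
Step 2: z0^2 = 22^2 - 21^2 + 924i
Step 3: real part = 484 - 441 = 43

43


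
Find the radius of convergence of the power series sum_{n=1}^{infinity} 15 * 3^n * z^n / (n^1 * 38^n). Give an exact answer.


Step 1: General term a_n = 15 * 3^n / (n^1 * 38^n)
Step 2: By the root test, |a_n|^(1/n) = 15^(1/n) * 3 / (n^(1/n) * 38) -> 3/38 as n -> infinity (since 15^(1/n) -> 1 and n^(1/n) -> 1)
Step 3: R = 1/lim|a_n|^(1/n) = 38/3

38/3


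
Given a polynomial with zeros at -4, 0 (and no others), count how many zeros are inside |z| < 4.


Step 1: Check each root:
  z = -4: |-4| = 4 >= 4
  z = 0: |0| = 0 < 4
Step 2: Count = 1

1


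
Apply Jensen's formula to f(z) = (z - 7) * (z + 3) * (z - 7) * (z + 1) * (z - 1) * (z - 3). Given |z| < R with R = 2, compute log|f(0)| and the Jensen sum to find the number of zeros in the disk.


Jensen's formula: (1/2pi)*integral log|f(Re^it)|dt = log|f(0)| + sum_{|a_k|<R} log(R/|a_k|)
Step 1: f(0) = (-7) * 3 * (-7) * 1 * (-1) * (-3) = 441
Step 2: log|f(0)| = log|7| + log|-3| + log|7| + log|-1| + log|1| + log|3| = 6.089
Step 3: Zeros inside |z| < 2: -1, 1
Step 4: Jensen sum = log(2/1) + log(2/1) = 1.3863
Step 5: n(R) = number of terms in the Jensen sum = count of zeros inside |z| < 2 = 2

2


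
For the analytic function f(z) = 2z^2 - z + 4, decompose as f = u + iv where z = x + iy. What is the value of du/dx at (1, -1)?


Step 1: f(z) = 2(x+iy)^2 - (x+iy) + 4
Step 2: u = 2(x^2 - y^2) - x + 4
Step 3: u_x = 4x - 1
Step 4: At (1, -1): u_x = 4 - 1 = 3

3


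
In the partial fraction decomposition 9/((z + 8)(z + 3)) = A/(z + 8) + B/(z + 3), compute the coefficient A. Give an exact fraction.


Step 1: Multiply both sides by (z + 8) and set z = -8
Step 2: A = 9 / (-8 + 3)
Step 3: A = 9 / (-5)
Step 4: A = -9/5

-9/5


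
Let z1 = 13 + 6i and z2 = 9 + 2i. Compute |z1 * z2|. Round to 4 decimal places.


Step 1: |z1| = sqrt(13^2 + 6^2) = sqrt(205)
Step 2: |z2| = sqrt(9^2 + 2^2) = sqrt(85)
Step 3: |z1*z2| = |z1|*|z2| = sqrt(205) * sqrt(85) = sqrt(205 * 85) = sqrt(17425)
Step 4: = 132.0038

132.0038


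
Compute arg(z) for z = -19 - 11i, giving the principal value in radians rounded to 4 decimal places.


Step 1: z = -19 - 11i
Step 2: arg(z) = atan2(-11, -19)
Step 3: arg(z) = -2.6168

-2.6168


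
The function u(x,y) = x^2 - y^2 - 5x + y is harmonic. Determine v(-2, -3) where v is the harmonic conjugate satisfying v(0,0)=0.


Step 1: v_x = -u_y = 2y - 1
Step 2: v_y = u_x = 2x - 5
Step 3: v = 2xy - x - 5y + C
Step 4: v(0,0) = 0 => C = 0
Step 5: v(-2, -3) = 29

29


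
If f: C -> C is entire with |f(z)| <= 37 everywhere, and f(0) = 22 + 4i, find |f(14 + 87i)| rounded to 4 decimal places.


Step 1: By Liouville's theorem, a bounded entire function is constant.
Step 2: f(z) = f(0) = 22 + 4i for all z.
Step 3: |f(w)| = |22 + 4i| = sqrt(484 + 16)
Step 4: = 22.3607

22.3607


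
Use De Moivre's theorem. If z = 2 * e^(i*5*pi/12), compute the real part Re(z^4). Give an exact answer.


Step 1: By De Moivre's theorem, z^4 = 2^4 * e^(i*4*5*pi/12) = 16 * (cos(5*pi/3) + i*sin(5*pi/3))
Step 2: |z|^4 = 2^4 = 16
Step 3: The angle 5*pi/3 already lies in [0, 2*pi)
Step 4: cos(5*pi/3) = 1/2
Step 5: Re(z^4) = 16 * 1/2 = 8

8
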